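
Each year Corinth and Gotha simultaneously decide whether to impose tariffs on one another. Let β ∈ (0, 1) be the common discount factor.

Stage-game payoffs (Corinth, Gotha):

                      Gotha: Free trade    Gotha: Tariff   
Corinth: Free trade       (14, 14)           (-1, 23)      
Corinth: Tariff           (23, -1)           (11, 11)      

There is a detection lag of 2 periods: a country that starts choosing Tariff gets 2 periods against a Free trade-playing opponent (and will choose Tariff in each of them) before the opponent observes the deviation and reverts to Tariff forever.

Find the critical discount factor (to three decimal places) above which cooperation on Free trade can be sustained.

0.866

Deviating for the 2 undetected periods gains 23−14 = 9 per period over cooperation, then loses 14−11 = 3 per period forever once punishment starts.
Gain: 9(1 + β + … + β^1); loss: 3·β^2/(1−β).
No profitable deviation ⇔ 9(1−β^2) ≤ 3·β^2, i.e. β^2 ≥ 9/(9+3) = 3/4.
Hence β ≥ (3/4)^(1/2) ≈ 0.866.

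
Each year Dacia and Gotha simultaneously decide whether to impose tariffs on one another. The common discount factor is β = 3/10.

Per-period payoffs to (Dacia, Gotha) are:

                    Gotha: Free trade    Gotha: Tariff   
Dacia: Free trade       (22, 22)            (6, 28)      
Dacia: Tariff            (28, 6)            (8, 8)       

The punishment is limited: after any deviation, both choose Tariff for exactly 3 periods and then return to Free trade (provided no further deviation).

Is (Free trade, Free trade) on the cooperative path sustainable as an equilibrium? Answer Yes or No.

No

A one-shot deviation gives 28 now, then 8 for 3 periods, then back to 22.
Gain from deviating: (28−22) today; loss: (22−8) in each of the next 3 periods.
No-deviation condition: (22−8)(β+…+β^3) ≥ 28−22, i.e. β+…+β^3 ≥ 3/7.
At β = 3/10: β+…+β^3 = 0.4170 < 0.4286.
So cooperation is not sustainable.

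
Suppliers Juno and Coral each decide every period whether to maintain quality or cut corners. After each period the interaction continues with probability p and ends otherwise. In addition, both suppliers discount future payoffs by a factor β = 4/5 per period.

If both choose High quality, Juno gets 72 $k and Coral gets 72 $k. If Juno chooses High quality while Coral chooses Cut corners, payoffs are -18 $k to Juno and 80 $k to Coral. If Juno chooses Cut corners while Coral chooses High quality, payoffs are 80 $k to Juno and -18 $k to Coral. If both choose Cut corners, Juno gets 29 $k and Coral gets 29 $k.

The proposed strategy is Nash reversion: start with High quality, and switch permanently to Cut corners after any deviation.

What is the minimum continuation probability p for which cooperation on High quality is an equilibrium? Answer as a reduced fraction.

10/51

With continuation probability p and discount β, the effective per-period discount factor is βp.
Grim-trigger IC: βp ≥ (80−72)/(80−29) = 8/51.
So p ≥ (8/51)/(4/5) = 10/51.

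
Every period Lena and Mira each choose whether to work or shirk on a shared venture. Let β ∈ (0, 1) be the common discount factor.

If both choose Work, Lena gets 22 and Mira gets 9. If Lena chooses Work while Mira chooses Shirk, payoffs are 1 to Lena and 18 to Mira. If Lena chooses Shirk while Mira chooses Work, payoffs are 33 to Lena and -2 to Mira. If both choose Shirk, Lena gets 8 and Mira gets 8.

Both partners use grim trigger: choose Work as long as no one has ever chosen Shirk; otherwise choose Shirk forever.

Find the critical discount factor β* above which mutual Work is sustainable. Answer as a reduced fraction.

Lena: cooperation gives 22 each period; deviation gives 33 once then 8 forever.
  22/(1−β) ≥ 33 + 8β/(1−β) ⇒ β ≥ 11/25.
Mira: cooperation gives 9 each period; deviation gives 18 once then 8 forever.
  β ≥ 9/10.
Both must hold, so the binding constraint is Mira's: β ≥ 9/10.

9/10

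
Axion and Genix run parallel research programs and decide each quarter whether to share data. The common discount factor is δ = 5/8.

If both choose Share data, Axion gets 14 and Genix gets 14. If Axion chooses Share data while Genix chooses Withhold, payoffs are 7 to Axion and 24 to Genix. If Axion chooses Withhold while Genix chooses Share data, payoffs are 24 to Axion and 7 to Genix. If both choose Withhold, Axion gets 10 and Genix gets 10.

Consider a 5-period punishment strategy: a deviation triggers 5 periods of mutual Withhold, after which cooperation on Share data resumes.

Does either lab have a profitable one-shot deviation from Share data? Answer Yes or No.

Yes

IC: δ+…+δ^5 ≥ (24−14)/(14−10) = 5/2.
At δ = 5/8: partial sum = 1.5077 < 2.5000. Cooperation not sustainable.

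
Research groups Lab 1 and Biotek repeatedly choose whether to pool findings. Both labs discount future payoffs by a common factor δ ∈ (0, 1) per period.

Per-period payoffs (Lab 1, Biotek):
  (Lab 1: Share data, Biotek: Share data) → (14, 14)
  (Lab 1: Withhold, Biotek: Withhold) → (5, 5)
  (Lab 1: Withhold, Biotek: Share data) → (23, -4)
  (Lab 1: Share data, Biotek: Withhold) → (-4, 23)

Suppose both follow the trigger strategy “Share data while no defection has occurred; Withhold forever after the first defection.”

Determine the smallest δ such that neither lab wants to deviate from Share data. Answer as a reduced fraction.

One-period gain from deviating is 23 − 14 = 9. The loss is 14 − 5 = 9 in every subsequent period, with present value 9·δ/(1−δ).
Deviation is unprofitable when 9·δ/(1−δ) ≥ 9, i.e. δ/(1−δ) ≥ 1.
Equivalently δ ≥ 9/(9+9) = 1/2.

1/2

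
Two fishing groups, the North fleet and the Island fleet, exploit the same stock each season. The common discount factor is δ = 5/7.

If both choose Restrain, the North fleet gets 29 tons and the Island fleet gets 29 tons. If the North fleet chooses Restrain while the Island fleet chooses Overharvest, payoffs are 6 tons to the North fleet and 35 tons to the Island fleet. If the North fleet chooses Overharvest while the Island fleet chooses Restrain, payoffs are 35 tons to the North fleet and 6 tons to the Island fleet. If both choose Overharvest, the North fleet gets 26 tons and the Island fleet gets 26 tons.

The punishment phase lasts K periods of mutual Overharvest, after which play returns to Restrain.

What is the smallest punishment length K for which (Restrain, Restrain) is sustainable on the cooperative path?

5

No profitable deviation requires (29−26)(δ+…+δ^K) ≥ 35−29, i.e. δ+…+δ^K ≥ 2 ≈ 2.0000.
With δ = 5/7, the partial sums are K=1: 0.7143, K=2: 1.2245, K=3: 1.5889, K=4: 1.8492, K=5: 2.0352.
K = 5 is the first length at which the sum reaches 2.0000.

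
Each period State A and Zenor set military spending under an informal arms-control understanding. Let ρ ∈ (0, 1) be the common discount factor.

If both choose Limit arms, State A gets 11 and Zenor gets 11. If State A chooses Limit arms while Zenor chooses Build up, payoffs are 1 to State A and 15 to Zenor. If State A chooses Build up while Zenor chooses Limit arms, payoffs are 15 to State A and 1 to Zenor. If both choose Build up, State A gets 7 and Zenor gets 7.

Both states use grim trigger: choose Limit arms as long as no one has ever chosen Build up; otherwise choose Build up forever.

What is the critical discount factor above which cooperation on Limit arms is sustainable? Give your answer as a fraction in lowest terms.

Cooperation forever yields 11 each period: 11/(1−ρ).
Deviating yields 15 once, then 7 forever: 15 + 7ρ/(1−ρ).
No profitable deviation requires 11/(1−ρ) ≥ 15 + 7ρ/(1−ρ).
Multiplying by (1−ρ): 11 ≥ 15(1−ρ) + 7ρ = 15 − 8ρ.
So 8ρ ≥ 4, i.e. ρ ≥ 4/8 = 1/2.

1/2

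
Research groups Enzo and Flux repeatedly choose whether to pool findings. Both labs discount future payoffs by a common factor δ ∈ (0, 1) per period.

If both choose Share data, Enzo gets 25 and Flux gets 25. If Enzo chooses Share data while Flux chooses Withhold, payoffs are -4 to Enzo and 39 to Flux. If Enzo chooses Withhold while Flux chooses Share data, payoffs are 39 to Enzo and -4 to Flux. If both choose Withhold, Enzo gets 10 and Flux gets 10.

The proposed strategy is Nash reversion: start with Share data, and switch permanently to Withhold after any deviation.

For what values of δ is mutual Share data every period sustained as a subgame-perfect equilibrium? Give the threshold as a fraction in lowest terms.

Under grim trigger the critical discount factor is (T−C)/(T−P) with T = 39, C = 25, P = 10.
δ* = (39−25)/(39−10) = 14/29.

14/29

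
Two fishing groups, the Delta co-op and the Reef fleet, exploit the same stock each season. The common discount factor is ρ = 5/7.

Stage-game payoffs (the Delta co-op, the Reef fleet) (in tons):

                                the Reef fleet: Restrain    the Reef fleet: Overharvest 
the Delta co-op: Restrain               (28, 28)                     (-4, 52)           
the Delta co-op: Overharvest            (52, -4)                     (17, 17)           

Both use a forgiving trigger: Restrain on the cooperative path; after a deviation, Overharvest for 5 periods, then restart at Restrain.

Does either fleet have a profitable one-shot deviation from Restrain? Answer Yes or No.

Yes

IC: ρ+…+ρ^5 ≥ (52−28)/(28−17) = 24/11.
At ρ = 5/7: partial sum = 2.0352 < 2.1818. Cooperation not sustainable.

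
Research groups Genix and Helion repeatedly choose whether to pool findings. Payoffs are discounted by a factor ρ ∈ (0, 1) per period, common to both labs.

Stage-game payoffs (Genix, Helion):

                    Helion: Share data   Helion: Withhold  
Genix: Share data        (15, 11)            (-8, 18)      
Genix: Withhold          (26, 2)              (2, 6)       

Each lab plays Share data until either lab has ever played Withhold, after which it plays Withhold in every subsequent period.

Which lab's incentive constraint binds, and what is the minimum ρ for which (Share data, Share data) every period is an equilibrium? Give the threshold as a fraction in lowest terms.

For Genix: deviation gain 26−15 = 11, per-period punishment loss 15−2 = 13. IC gives ρ ≥ 11/24.
For Helion: gain 7, loss 5 per period, so ρ ≥ 7/12.
The tighter constraint is Helion's, so cooperation needs ρ ≥ 7/12.

Helion; ρ ≥ 7/12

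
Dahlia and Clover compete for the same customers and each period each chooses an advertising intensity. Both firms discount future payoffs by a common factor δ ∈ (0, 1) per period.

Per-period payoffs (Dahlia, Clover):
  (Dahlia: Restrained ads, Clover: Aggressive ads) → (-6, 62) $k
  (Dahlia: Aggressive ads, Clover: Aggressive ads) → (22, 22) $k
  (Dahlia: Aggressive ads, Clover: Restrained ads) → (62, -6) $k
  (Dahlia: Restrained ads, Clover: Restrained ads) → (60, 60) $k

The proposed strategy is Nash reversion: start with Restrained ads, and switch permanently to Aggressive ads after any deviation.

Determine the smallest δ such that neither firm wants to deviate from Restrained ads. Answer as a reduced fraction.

1/20

Under grim trigger the critical discount factor is (T−C)/(T−P) with T = 62, C = 60, P = 22.
δ* = (62−60)/(62−22) = 2/40 = 1/20.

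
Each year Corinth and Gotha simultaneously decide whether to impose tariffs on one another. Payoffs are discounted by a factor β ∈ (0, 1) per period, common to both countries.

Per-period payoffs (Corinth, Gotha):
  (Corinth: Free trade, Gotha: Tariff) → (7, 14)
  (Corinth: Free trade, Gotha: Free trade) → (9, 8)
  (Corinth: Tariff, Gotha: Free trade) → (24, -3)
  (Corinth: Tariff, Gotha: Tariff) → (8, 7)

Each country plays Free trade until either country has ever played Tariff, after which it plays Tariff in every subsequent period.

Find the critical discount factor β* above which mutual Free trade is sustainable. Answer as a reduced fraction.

For Corinth: deviation gain 24−9 = 15, per-period punishment loss 9−8 = 1. IC gives β ≥ 15/16.
For Gotha: gain 6, loss 1 per period, so β ≥ 6/7.
The tighter constraint is Corinth's, so cooperation needs β ≥ 15/16.

15/16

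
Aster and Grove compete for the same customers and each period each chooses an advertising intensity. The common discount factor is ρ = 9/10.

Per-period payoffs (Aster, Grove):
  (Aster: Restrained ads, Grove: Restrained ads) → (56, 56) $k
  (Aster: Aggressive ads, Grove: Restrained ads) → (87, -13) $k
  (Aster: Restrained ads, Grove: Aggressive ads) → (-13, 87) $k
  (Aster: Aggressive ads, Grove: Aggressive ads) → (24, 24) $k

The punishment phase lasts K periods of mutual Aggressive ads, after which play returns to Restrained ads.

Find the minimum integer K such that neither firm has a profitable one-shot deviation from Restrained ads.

2

IC: ρ(1−ρ^K)/(1−ρ) ≥ (87−56)/(56−24) = 31/32.
With ρ = 9/10: need 1 − ρ^K ≥ 31/32·(1−9/10)/(9/10), i.e. ρ^K ≤ 0.8924.
Since (9/10)^1 = 0.9000 and (9/10)^2 = 0.8100, the smallest such K is 2.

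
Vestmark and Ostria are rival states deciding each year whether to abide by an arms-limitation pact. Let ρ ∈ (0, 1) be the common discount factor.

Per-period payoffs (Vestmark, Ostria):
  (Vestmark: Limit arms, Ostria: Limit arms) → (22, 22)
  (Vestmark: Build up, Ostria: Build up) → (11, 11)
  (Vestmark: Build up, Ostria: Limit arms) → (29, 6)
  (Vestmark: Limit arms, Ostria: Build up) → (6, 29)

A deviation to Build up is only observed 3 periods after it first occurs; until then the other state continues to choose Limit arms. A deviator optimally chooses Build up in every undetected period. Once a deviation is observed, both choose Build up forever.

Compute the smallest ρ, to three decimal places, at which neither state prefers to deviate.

0.730

The best deviation is to choose Build up for all 3 undetected periods, earning 29 each, then 11 forever once detected.
Deviation value: 29(1−ρ^3)/(1−ρ) + 11ρ^3/(1−ρ); cooperation value: 22/(1−ρ).
IC: 22 ≥ 29(1−ρ^3) + 11ρ^3 = 29 − 18ρ^3.
So ρ^3 ≥ 7/18, giving ρ ≥ (7/18)^(1/3) ≈ 0.730.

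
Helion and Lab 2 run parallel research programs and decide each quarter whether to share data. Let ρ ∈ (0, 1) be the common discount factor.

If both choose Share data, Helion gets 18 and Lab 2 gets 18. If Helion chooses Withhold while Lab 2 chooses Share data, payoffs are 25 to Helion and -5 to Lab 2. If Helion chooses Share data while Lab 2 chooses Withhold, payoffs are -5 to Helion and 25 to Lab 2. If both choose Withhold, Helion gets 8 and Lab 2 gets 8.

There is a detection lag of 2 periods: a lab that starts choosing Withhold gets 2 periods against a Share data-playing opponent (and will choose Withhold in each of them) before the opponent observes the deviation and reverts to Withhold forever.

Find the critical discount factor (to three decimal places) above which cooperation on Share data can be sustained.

0.642

Deviating for the 2 undetected periods gains 25−18 = 7 per period over cooperation, then loses 18−8 = 10 per period forever once punishment starts.
Gain: 7(1 + ρ + … + ρ^1); loss: 10·ρ^2/(1−ρ).
No profitable deviation ⇔ 7(1−ρ^2) ≤ 10·ρ^2, i.e. ρ^2 ≥ 7/(7+10) = 7/17.
Hence ρ ≥ (7/17)^(1/2) ≈ 0.642.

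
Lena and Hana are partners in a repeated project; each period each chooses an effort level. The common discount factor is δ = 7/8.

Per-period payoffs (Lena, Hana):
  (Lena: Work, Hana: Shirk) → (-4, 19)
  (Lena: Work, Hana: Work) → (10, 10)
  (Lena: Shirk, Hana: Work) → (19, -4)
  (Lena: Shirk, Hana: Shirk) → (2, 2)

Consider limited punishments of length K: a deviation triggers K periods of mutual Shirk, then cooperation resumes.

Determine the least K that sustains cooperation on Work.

2

No profitable deviation requires (10−2)(δ+…+δ^K) ≥ 19−10, i.e. δ+…+δ^K ≥ 9/8 ≈ 1.1250.
With δ = 7/8, the partial sums are K=1: 0.8750, K=2: 1.6406.
K = 2 is the first length at which the sum reaches 1.1250.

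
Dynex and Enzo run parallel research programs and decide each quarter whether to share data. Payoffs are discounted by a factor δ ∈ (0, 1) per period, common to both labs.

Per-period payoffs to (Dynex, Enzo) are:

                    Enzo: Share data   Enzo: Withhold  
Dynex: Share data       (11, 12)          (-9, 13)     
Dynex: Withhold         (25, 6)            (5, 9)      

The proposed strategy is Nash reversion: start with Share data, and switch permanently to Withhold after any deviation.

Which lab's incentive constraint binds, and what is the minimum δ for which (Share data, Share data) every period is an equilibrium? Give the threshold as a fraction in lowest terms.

Dynex; δ ≥ 7/10

For Dynex: deviation gain 25−11 = 14, per-period punishment loss 11−5 = 6. IC gives δ ≥ 14/20 = 7/10.
For Enzo: gain 1, loss 3 per period, so δ ≥ 1/4.
The tighter constraint is Dynex's, so cooperation needs δ ≥ 7/10.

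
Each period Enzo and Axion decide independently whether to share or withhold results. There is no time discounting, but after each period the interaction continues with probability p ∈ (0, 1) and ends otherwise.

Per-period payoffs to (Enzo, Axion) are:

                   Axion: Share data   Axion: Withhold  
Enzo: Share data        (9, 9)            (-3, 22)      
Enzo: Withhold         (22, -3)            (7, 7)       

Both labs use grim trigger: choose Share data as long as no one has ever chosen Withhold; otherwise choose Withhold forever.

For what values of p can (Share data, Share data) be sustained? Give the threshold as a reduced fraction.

With no time discounting, the continuation probability p plays the role of the discount factor.
Grim-trigger IC: 9/(1−p) ≥ 22 + 7p/(1−p) ⇒ p ≥ (22−9)/(22−7) = 13/15.

13/15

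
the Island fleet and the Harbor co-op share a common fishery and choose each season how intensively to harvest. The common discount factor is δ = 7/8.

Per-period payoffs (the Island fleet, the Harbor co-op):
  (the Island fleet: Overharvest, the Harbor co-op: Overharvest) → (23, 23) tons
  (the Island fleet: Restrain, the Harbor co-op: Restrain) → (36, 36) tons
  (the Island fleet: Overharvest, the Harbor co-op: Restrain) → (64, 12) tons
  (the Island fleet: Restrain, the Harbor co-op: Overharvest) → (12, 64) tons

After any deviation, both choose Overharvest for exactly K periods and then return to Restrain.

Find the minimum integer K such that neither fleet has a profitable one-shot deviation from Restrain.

IC: δ(1−δ^K)/(1−δ) ≥ (64−36)/(36−23) = 28/13.
With δ = 7/8: need 1 − δ^K ≥ 28/13·(1−7/8)/(7/8), i.e. δ^K ≤ 0.6923.
Since (7/8)^2 = 0.7656 and (7/8)^3 = 0.6699, the smallest such K is 3.

3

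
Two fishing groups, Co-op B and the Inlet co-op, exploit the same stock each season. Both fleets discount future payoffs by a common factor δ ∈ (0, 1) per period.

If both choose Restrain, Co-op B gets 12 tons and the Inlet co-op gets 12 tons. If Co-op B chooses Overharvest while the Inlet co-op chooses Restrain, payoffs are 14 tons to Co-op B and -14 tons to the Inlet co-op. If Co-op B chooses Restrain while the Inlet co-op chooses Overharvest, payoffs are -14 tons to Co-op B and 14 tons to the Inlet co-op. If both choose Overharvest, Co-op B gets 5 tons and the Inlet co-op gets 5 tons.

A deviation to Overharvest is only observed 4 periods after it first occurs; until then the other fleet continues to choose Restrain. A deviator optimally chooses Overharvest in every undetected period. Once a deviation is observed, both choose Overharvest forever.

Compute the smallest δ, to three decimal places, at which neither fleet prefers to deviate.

Deviating for the 4 undetected periods gains 14−12 = 2 per period over cooperation, then loses 12−5 = 7 per period forever once punishment starts.
Gain: 2(1 + δ + … + δ^3); loss: 7·δ^4/(1−δ).
No profitable deviation ⇔ 2(1−δ^4) ≤ 7·δ^4, i.e. δ^4 ≥ 2/(2+7) = 2/9.
Hence δ ≥ (2/9)^(1/4) ≈ 0.687.

0.687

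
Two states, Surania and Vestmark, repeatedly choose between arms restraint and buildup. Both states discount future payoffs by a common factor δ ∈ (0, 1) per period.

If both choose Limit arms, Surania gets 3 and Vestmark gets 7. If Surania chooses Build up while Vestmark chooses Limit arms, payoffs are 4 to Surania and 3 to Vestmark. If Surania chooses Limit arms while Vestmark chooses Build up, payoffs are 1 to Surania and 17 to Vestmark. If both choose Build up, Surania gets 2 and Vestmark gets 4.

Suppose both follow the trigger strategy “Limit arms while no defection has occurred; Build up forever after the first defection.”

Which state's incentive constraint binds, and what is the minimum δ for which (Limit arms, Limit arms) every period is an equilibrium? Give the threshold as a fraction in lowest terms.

Vestmark; δ ≥ 10/13

Surania: cooperation gives 3 each period; deviation gives 4 once then 2 forever.
  3/(1−δ) ≥ 4 + 2δ/(1−δ) ⇒ δ ≥ 1/2.
Vestmark: cooperation gives 7 each period; deviation gives 17 once then 4 forever.
  δ ≥ 10/13.
Both must hold, so the binding constraint is Vestmark's: δ ≥ 10/13.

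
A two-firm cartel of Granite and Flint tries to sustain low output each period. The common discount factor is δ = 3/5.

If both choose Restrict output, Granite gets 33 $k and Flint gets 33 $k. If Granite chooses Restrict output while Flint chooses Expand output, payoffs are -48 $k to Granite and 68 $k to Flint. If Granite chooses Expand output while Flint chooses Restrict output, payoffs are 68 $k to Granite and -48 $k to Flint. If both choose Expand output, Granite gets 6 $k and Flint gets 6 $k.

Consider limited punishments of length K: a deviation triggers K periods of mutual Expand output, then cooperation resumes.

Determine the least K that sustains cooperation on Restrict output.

Need Σ_{k=1}^{K} δ^k ≥ (68−33)/(33−6) = 1.2963 at δ = 3/5.
At K = 3 the sum is 1.1760 < 1.2963; at K = 4 it is 1.3056 ≥ 1.2963.
So the minimum punishment length is K = 4.

4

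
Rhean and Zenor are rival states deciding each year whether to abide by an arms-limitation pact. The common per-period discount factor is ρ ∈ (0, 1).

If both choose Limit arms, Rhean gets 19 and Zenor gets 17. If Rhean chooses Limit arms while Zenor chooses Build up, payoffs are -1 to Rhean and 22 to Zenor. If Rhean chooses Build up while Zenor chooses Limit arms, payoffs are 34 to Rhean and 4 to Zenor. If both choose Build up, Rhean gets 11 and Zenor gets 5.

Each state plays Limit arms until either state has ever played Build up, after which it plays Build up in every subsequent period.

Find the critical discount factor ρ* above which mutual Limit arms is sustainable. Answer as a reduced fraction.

Rhean's threshold: (34−19)/(34−11) = 15/23.
Zenor's threshold: (22−17)/(22−5) = 5/17.
15/23 > 5/17, so Rhean binds and ρ* = 15/23.

15/23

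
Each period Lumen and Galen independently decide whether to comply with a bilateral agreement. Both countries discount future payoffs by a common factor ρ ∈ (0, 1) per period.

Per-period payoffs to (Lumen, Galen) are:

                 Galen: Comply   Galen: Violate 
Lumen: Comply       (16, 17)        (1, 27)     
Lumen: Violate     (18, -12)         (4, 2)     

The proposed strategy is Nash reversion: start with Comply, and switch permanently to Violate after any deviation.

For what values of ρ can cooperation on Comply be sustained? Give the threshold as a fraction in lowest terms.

2/5

Lumen: cooperation gives 16 each period; deviation gives 18 once then 4 forever.
  16/(1−ρ) ≥ 18 + 4ρ/(1−ρ) ⇒ ρ ≥ 2/14 = 1/7.
Galen: cooperation gives 17 each period; deviation gives 27 once then 2 forever.
  ρ ≥ 10/25 = 2/5.
Both must hold, so the binding constraint is Galen's: ρ ≥ 2/5.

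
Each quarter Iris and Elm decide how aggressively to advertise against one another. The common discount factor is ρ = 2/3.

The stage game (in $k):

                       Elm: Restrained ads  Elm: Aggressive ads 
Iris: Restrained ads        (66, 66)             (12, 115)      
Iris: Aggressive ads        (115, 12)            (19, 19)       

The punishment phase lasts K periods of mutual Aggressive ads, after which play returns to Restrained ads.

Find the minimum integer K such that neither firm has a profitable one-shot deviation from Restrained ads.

2

Need Σ_{k=1}^{K} ρ^k ≥ (115−66)/(66−19) = 1.0426 at ρ = 2/3.
At K = 1 the sum is 0.6667 < 1.0426; at K = 2 it is 1.1111 ≥ 1.0426.
So the minimum punishment length is K = 2.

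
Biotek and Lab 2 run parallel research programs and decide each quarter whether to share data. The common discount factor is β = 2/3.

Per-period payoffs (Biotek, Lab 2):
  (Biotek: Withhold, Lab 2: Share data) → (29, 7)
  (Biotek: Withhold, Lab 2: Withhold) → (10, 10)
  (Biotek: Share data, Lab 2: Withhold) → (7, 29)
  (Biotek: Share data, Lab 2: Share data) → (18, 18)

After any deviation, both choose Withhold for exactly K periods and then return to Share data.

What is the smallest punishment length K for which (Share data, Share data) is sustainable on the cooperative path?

3

IC: β(1−β^K)/(1−β) ≥ (29−18)/(18−10) = 11/8.
With β = 2/3: need 1 − β^K ≥ 11/8·(1−2/3)/(2/3), i.e. β^K ≤ 0.3125.
Since (2/3)^2 = 0.4444 and (2/3)^3 = 0.2963, the smallest such K is 3.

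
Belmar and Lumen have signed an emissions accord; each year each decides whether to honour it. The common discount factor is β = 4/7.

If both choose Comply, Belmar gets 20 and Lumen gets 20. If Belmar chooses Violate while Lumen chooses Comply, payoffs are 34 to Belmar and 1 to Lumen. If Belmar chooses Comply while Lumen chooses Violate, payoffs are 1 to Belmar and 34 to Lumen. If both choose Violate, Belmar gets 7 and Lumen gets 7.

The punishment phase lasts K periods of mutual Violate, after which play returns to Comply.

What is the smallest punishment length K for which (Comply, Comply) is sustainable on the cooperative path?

No profitable deviation requires (20−7)(β+…+β^K) ≥ 34−20, i.e. β+…+β^K ≥ 14/13 ≈ 1.0769.
With β = 4/7, the partial sums are K=1: 0.5714, K=2: 0.8980, K=3: 1.0845.
K = 3 is the first length at which the sum reaches 1.0769.

3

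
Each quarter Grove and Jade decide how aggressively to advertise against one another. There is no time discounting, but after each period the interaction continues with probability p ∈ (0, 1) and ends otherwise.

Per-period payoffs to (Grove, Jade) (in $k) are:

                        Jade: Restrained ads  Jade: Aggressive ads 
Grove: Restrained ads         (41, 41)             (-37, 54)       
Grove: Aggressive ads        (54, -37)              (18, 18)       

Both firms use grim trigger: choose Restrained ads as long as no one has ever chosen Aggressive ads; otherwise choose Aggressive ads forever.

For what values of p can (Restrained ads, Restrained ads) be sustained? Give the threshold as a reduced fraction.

13/36

With no time discounting, the continuation probability p plays the role of the discount factor.
Grim-trigger IC: 41/(1−p) ≥ 54 + 18p/(1−p) ⇒ p ≥ (54−41)/(54−18) = 13/36.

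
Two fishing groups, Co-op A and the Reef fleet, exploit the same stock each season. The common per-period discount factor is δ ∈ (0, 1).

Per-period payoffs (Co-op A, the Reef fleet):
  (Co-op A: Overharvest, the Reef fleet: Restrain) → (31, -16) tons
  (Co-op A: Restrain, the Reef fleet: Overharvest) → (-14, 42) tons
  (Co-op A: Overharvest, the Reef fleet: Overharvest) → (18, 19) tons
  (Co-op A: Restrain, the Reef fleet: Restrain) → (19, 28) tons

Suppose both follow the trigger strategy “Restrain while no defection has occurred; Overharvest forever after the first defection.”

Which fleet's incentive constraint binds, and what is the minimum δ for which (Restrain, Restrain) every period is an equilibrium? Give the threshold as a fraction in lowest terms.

For Co-op A: deviation gain 31−19 = 12, per-period punishment loss 19−18 = 1. IC gives δ ≥ 12/13.
For the Reef fleet: gain 14, loss 9 per period, so δ ≥ 14/23.
The tighter constraint is Co-op A's, so cooperation needs δ ≥ 12/13.

Co-op A; δ ≥ 12/13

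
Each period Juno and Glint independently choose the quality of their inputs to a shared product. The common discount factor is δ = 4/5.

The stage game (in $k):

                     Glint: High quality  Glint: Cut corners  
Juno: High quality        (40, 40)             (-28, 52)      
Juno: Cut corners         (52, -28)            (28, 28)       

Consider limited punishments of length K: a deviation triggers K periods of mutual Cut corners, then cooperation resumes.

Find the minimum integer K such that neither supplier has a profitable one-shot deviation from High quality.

Need Σ_{k=1}^{K} δ^k ≥ (52−40)/(40−28) = 1.0000 at δ = 4/5.
At K = 1 the sum is 0.8000 < 1.0000; at K = 2 it is 1.4400 ≥ 1.0000.
So the minimum punishment length is K = 2.

2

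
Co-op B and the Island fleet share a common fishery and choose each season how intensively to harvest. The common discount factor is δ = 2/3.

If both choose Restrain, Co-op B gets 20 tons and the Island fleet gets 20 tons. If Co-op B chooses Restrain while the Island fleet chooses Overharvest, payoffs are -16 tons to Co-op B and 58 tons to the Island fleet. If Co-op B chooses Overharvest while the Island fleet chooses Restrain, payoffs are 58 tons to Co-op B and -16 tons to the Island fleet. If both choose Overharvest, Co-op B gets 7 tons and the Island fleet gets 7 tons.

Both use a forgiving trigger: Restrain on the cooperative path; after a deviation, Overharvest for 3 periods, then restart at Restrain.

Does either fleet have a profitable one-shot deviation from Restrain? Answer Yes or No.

Yes

IC: δ+…+δ^3 ≥ (58−20)/(20−7) = 38/13.
At δ = 2/3: partial sum = 1.4074 < 2.9231. Cooperation not sustainable.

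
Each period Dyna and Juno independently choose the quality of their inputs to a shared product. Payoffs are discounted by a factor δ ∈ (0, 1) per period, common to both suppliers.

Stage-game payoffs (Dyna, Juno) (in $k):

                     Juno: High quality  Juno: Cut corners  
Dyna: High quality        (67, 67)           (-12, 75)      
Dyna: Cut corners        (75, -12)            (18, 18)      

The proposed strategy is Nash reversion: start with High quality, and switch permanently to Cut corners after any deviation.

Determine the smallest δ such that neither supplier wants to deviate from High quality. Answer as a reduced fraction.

Cooperation forever yields 67 each period: 67/(1−δ).
Deviating yields 75 once, then 18 forever: 75 + 18δ/(1−δ).
No profitable deviation requires 67/(1−δ) ≥ 75 + 18δ/(1−δ).
Multiplying by (1−δ): 67 ≥ 75(1−δ) + 18δ = 75 − 57δ.
So 57δ ≥ 8, i.e. δ ≥ 8/57.

8/57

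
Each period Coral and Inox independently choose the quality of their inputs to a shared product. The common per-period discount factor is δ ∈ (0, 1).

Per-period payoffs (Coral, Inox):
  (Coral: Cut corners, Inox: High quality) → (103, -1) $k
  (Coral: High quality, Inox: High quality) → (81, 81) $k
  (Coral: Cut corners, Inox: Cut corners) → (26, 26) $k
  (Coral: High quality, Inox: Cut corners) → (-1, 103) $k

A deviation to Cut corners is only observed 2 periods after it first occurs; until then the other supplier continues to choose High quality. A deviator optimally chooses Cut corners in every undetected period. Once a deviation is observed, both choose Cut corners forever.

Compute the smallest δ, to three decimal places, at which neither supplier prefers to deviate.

0.535

Deviating for the 2 undetected periods gains 103−81 = 22 per period over cooperation, then loses 81−26 = 55 per period forever once punishment starts.
Gain: 22(1 + δ + … + δ^1); loss: 55·δ^2/(1−δ).
No profitable deviation ⇔ 22(1−δ^2) ≤ 55·δ^2, i.e. δ^2 ≥ 22/(22+55) = 2/7.
Hence δ ≥ (2/7)^(1/2) ≈ 0.535.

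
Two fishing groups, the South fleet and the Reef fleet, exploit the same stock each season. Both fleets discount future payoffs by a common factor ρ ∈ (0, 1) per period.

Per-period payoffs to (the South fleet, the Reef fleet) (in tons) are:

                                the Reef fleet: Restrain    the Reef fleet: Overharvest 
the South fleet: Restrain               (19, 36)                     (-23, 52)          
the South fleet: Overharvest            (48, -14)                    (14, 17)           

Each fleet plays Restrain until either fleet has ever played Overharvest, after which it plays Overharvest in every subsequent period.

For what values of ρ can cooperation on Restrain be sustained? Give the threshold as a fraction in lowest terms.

the South fleet: cooperation gives 19 each period; deviation gives 48 once then 14 forever.
  19/(1−ρ) ≥ 48 + 14ρ/(1−ρ) ⇒ ρ ≥ 29/34.
the Reef fleet: cooperation gives 36 each period; deviation gives 52 once then 17 forever.
  ρ ≥ 16/35.
Both must hold, so the binding constraint is the South fleet's: ρ ≥ 29/34.

29/34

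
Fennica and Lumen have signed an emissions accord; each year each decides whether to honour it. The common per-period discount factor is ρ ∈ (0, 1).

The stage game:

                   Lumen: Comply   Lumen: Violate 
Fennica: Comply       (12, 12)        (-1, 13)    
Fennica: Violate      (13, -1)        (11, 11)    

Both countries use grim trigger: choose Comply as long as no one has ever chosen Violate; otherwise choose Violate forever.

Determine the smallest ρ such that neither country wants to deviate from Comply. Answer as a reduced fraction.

One-period gain from deviating is 13 − 12 = 1. The loss is 12 − 11 = 1 in every subsequent period, with present value 1·ρ/(1−ρ).
Deviation is unprofitable when 1·ρ/(1−ρ) ≥ 1, i.e. ρ/(1−ρ) ≥ 1.
Equivalently ρ ≥ 1/(1+1) = 1/2.

1/2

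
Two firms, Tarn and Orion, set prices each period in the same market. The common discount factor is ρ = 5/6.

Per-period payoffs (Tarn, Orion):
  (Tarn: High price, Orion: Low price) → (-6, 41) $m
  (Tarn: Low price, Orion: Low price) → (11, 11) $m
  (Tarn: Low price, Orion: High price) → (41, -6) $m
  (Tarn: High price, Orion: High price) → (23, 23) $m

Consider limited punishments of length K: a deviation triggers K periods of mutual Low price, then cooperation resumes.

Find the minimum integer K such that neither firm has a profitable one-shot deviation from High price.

No profitable deviation requires (23−11)(ρ+…+ρ^K) ≥ 41−23, i.e. ρ+…+ρ^K ≥ 3/2 ≈ 1.5000.
With ρ = 5/6, the partial sums are K=1: 0.8333, K=2: 1.5278.
K = 2 is the first length at which the sum reaches 1.5000.

2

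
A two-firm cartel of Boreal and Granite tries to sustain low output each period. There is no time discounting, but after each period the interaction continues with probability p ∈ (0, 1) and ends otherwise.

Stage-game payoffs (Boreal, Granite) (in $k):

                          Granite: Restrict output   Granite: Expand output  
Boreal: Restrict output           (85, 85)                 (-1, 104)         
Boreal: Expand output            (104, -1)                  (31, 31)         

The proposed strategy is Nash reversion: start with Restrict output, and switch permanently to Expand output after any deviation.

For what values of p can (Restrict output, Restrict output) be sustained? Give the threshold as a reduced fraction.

19/73

Expected cooperation value is 85 + p·85 + p²·85 + … = 85/(1−p); deviation gives 104 + p·31/(1−p).
85 ≥ 104(1−p) + 31p ⇒ 73p ≥ 19 ⇒ p ≥ 19/73.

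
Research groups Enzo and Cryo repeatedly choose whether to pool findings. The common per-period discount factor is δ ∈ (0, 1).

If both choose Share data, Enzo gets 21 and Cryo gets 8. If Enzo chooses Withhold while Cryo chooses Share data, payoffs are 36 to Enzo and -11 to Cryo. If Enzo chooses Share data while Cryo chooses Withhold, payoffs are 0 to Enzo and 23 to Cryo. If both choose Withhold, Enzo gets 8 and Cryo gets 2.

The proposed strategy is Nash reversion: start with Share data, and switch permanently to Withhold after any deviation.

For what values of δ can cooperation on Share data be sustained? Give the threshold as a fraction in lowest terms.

Enzo: cooperation gives 21 each period; deviation gives 36 once then 8 forever.
  21/(1−δ) ≥ 36 + 8δ/(1−δ) ⇒ δ ≥ 15/28.
Cryo: cooperation gives 8 each period; deviation gives 23 once then 2 forever.
  δ ≥ 15/21 = 5/7.
Both must hold, so the binding constraint is Cryo's: δ ≥ 5/7.

5/7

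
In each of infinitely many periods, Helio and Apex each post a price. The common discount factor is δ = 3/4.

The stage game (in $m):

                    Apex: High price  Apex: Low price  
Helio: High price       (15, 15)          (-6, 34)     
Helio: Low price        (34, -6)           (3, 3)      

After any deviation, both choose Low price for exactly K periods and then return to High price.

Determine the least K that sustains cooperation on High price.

3

No profitable deviation requires (15−3)(δ+…+δ^K) ≥ 34−15, i.e. δ+…+δ^K ≥ 19/12 ≈ 1.5833.
With δ = 3/4, the partial sums are K=1: 0.7500, K=2: 1.3125, K=3: 1.7344.
K = 3 is the first length at which the sum reaches 1.5833.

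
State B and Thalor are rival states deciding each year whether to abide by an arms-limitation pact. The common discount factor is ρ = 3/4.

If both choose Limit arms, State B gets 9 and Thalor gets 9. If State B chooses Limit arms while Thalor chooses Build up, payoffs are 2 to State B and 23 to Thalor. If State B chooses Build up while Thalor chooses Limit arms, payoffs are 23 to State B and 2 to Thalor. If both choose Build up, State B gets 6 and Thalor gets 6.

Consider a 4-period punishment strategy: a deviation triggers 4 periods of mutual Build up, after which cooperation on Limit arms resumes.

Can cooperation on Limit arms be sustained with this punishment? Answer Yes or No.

Comparing payoff streams over the 5 periods until play realigns: cooperate → 9(1+ρ+…+ρ^4); deviate → 23 + 6(ρ+…+ρ^4).
Cooperation is sustained iff (9−6)(ρ+…+ρ^4) ≥ 23−9.
ρ+…+ρ^4 = 3/4·(1−(3/4)^4)/(1−3/4) = 2.0508, and (23−9)/(9−6) = 4.6667.
2.0508 < 4.6667, so cooperation is not sustainable.

No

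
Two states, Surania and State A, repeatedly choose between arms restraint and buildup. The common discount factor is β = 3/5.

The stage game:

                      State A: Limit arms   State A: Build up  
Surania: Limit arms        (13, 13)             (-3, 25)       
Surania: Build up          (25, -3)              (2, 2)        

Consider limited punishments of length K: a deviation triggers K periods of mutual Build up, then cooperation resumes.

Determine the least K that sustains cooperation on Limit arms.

3

No profitable deviation requires (13−2)(β+…+β^K) ≥ 25−13, i.e. β+…+β^K ≥ 12/11 ≈ 1.0909.
With β = 3/5, the partial sums are K=1: 0.6000, K=2: 0.9600, K=3: 1.1760.
K = 3 is the first length at which the sum reaches 1.0909.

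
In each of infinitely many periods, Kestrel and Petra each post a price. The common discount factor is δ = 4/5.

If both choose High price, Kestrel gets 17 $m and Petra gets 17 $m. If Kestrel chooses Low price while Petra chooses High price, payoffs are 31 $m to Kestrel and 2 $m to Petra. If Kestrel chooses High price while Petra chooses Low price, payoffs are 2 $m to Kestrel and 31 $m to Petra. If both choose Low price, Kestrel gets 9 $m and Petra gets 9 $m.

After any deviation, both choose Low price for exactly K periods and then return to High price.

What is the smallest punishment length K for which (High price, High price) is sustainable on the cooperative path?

3

Need Σ_{k=1}^{K} δ^k ≥ (31−17)/(17−9) = 1.7500 at δ = 4/5.
At K = 2 the sum is 1.4400 < 1.7500; at K = 3 it is 1.9520 ≥ 1.7500.
So the minimum punishment length is K = 3.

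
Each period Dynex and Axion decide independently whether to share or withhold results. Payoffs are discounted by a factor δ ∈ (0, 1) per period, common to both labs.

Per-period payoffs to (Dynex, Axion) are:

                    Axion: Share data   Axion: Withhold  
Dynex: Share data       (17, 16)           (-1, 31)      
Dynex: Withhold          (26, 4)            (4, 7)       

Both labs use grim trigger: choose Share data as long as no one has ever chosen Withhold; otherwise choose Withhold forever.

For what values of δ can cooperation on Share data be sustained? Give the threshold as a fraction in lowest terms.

Dynex: cooperation gives 17 each period; deviation gives 26 once then 4 forever.
  17/(1−δ) ≥ 26 + 4δ/(1−δ) ⇒ δ ≥ 9/22.
Axion: cooperation gives 16 each period; deviation gives 31 once then 7 forever.
  δ ≥ 15/24 = 5/8.
Both must hold, so the binding constraint is Axion's: δ ≥ 5/8.

5/8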